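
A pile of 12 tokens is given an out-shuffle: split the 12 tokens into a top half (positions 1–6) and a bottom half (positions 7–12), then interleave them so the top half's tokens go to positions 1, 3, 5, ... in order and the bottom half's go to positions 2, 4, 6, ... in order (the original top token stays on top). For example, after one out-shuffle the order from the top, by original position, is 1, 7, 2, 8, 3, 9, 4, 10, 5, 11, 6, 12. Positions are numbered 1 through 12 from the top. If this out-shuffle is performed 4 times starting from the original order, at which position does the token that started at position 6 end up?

4

Track the token's position through each out-shuffle:
6 → 11 → 10 → 8 → 4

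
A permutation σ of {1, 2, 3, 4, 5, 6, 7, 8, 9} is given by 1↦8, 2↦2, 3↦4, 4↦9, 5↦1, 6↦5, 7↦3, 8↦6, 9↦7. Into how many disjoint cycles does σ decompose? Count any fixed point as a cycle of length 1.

3

Cycle decomposition: (1 8 6 5) (2) (3 4 9 7).
3 cycles.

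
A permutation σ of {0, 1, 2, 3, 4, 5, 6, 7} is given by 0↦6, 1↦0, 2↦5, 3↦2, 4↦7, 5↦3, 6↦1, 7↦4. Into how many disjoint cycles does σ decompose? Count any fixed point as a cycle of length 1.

3

Cycle decomposition: (0 6 1) (2 5 3) (4 7).
3 cycles.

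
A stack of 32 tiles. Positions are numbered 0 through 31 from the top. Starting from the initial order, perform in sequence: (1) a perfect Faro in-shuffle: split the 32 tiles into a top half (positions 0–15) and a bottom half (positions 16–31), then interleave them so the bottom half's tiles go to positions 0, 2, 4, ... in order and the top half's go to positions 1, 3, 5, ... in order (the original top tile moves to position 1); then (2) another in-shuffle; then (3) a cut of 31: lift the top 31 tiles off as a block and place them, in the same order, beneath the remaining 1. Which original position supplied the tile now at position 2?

16

Undo the operations in reverse order, starting from position 2:
  undo op 3 (cut 31): 2 ← 1
  undo op 2 (in-shuffle, from top half): 1 ← 0
  undo op 1 (in-shuffle, from bottom half): 0 ← 16
So the tile at position 2 came from original position 16.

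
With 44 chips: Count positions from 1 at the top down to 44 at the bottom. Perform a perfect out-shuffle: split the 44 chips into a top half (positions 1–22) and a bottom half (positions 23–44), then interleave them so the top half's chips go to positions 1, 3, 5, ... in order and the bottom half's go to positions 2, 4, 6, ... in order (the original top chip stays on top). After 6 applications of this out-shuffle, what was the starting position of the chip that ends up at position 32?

25

Work backwards from position 32, undoing one out-shuffle at a time:
32 ← 38 ← 41 ← 21 ← 11 ← 6 ← 25
So the chip now at position 32 started at position 25.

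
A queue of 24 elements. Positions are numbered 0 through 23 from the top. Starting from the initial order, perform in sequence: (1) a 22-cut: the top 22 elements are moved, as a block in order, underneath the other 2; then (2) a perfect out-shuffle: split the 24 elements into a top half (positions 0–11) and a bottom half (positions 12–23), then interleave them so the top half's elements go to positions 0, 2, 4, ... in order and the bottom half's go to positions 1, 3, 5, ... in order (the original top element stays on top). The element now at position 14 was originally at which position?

Undo the operations in reverse order, starting from position 14:
  undo op 2 (out-shuffle, from top half): 14 ← 7
  undo op 1 (cut 22): 7 ← 5
So the element at position 14 came from original position 5.

5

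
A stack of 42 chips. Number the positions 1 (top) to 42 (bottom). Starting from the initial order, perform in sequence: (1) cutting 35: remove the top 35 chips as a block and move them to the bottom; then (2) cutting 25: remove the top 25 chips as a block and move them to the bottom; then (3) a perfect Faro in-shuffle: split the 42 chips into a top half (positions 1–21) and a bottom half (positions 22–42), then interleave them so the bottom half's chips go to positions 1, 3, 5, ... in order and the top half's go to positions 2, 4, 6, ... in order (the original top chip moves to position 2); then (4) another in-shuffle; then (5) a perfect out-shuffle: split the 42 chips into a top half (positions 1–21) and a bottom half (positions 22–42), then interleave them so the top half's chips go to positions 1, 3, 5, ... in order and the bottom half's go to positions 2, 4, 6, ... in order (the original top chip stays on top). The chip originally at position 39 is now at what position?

Track the chip from position 39 forward through each operation:
  after op 1 (cut 35): 39 → 4
  after op 2 (cut 25): 4 → 21
  after op 3 (in-shuffle): 21 → 42
  after op 4 (in-shuffle): 42 → 41
  after op 5 (out-shuffle): 41 → 40

40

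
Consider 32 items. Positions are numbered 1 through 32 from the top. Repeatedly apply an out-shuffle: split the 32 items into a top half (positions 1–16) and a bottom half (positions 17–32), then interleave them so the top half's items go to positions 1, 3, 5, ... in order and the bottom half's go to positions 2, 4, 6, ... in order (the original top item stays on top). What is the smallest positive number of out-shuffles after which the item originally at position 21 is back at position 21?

Follow position 21 under repeated out-shuffles:
21 → 10 → 19 → 6 → 11 → 21
It first returns after 5 out-shuffles.

5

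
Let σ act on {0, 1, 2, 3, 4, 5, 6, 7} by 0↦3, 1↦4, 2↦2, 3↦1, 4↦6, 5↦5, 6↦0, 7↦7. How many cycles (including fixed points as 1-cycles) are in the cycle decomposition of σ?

4

Cycle decomposition: (0 3 1 4 6) (2) (5) (7).
4 cycles.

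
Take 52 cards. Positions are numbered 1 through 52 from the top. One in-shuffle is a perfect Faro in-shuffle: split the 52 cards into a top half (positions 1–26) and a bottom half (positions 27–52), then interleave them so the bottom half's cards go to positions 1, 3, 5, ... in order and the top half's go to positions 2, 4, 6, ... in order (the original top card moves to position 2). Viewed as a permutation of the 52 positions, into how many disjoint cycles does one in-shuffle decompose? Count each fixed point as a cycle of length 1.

Trace each unvisited position around until it returns:
(1 2 4 8 16 32 ... len 52)
1 cycle in total.

1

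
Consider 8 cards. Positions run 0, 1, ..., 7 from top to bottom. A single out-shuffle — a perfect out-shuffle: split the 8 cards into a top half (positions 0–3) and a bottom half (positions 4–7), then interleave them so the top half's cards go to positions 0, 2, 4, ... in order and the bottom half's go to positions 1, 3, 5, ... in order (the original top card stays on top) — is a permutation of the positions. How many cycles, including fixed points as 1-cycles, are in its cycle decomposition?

Trace each unvisited position around until it returns:
(0) (1 2 4) (3 6 5) (7)
4 cycles in total.

4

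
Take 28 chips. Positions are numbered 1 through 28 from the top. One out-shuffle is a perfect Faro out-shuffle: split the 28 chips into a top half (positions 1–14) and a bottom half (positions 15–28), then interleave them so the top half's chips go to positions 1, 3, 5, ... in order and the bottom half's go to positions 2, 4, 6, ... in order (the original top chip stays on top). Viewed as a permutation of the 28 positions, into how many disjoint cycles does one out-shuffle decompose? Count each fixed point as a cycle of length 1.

5

Trace each unvisited position around until it returns:
(1) (2 3 5 9 17 6 ... len 18) (4 7 13 25 22 16) (10 19) (28)
5 cycles in total.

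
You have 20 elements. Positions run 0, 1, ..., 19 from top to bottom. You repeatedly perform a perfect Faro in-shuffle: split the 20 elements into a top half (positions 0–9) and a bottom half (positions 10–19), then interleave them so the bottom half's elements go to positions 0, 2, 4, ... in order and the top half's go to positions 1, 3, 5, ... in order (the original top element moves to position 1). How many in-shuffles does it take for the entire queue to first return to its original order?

6

The in-shuffle permutes the 20 positions with cycle lengths [2, 3, 3, 6, 6].
Every element is home exactly when every cycle has completed a whole number of laps, i.e. after lcm(2, 3, 6) = 6 in-shuffles.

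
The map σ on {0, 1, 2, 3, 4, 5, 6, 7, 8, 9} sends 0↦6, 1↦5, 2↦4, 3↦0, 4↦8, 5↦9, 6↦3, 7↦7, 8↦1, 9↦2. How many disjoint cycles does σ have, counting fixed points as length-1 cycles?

3

Cycle decomposition: (0 6 3) (1 5 9 2 4 8) (7).
3 cycles.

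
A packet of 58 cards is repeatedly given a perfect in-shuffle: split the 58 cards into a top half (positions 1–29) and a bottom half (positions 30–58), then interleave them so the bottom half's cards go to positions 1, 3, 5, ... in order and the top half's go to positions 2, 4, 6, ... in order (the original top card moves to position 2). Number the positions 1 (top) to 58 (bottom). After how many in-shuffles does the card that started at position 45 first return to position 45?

Follow position 45 under repeated in-shuffles:
45 → 31 → 3 → 6 → 12 → 24 → 48 → 37 → ... → 45 (length 58)
It first returns after 58 in-shuffles.

58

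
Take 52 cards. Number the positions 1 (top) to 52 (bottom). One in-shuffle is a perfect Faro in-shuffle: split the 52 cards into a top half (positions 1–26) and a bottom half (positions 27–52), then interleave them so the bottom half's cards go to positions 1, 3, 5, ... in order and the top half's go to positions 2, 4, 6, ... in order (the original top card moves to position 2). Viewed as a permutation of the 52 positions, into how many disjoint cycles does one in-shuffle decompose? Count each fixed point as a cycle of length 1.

Trace each unvisited position around until it returns:
(1 2 4 8 16 32 ... len 52)
1 cycle in total.

1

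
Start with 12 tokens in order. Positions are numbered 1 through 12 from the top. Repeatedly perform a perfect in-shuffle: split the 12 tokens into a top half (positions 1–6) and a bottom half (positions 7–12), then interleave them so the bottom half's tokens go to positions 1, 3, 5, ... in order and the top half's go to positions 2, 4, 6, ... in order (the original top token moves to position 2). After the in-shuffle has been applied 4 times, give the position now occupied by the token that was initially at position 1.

Track the token's position through each in-shuffle:
1 → 2 → 4 → 8 → 3

3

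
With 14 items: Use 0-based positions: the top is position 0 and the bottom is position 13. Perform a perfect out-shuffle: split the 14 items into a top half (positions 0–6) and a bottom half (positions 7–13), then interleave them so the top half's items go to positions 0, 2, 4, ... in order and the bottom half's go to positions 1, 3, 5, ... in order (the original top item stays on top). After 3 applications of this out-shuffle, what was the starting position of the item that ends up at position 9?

Work backwards from position 9, undoing one out-shuffle at a time:
9 ← 11 ← 12 ← 6
So the item now at position 9 started at position 6.

6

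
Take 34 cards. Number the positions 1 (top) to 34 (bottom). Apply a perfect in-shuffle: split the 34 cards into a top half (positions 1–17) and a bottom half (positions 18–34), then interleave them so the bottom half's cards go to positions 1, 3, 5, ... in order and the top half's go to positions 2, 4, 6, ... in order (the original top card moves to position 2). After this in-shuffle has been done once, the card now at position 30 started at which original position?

Work backwards from position 30, undoing one in-shuffle at a time:
30 ← 15
So the card now at position 30 started at position 15.

15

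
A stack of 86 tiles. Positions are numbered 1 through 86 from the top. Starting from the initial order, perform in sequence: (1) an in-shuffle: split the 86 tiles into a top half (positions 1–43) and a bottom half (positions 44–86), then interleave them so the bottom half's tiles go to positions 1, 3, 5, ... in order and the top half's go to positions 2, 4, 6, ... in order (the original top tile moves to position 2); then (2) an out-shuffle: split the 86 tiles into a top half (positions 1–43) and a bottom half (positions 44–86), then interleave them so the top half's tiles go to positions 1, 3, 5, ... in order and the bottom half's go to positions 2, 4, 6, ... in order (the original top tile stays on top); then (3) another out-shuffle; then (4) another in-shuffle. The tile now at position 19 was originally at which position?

7

Undo the operations in reverse order, starting from position 19:
  undo op 4 (in-shuffle, from bottom half): 19 ← 53
  undo op 3 (out-shuffle, from top half): 53 ← 27
  undo op 2 (out-shuffle, from top half): 27 ← 14
  undo op 1 (in-shuffle, from top half): 14 ← 7
So the tile at position 19 came from original position 7.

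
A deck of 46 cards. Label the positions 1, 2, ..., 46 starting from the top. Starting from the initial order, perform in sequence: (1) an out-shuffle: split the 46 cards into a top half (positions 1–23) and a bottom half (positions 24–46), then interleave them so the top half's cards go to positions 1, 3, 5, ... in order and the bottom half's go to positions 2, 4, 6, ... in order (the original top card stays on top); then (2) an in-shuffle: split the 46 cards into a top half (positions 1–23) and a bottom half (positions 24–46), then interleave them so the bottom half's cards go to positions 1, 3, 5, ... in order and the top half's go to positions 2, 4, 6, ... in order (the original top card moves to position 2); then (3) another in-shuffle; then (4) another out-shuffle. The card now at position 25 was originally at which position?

8

Undo the operations in reverse order, starting from position 25:
  undo op 4 (out-shuffle, from top half): 25 ← 13
  undo op 3 (in-shuffle, from bottom half): 13 ← 30
  undo op 2 (in-shuffle, from top half): 30 ← 15
  undo op 1 (out-shuffle, from top half): 15 ← 8
So the card at position 25 came from original position 8.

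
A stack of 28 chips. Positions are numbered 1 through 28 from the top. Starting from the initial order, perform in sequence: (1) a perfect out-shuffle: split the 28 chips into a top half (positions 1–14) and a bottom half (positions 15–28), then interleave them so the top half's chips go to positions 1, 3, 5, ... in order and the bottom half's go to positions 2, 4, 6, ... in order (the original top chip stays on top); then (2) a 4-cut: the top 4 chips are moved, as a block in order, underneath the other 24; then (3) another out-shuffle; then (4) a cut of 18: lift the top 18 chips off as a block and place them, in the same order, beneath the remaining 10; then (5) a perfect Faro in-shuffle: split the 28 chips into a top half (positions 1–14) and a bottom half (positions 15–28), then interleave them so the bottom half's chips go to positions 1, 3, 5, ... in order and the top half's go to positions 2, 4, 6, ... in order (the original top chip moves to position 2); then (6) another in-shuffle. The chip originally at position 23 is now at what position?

7

Track the chip from position 23 forward through each operation:
  after op 1 (out-shuffle): 23 → 18
  after op 2 (cut 4): 18 → 14
  after op 3 (out-shuffle): 14 → 27
  after op 4 (cut 18): 27 → 9
  after op 5 (in-shuffle): 9 → 18
  after op 6 (in-shuffle): 18 → 7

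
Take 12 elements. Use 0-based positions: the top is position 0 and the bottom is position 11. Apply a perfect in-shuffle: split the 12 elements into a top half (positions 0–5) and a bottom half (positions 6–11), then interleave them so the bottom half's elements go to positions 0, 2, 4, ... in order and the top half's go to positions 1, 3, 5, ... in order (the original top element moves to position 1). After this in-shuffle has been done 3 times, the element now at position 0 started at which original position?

Work backwards from position 0, undoing one in-shuffle at a time:
0 ← 6 ← 9 ← 4
So the element now at position 0 started at position 4.

4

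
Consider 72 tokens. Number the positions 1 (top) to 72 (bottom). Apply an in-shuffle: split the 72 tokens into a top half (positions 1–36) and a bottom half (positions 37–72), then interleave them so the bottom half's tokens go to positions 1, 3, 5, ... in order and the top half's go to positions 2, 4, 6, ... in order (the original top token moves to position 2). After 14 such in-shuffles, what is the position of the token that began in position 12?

Track position through each in-shuffle: 12 → 24 → 48 → 23 → 46 → ... (continuing for 14 shuffles total) → 19.

19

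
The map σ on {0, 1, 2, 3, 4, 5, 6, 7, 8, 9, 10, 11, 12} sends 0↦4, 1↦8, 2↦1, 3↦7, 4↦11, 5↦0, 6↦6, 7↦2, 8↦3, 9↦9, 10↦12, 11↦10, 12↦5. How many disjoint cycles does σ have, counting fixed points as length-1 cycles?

Cycle decomposition: (0 4 11 10 12 5) (1 8 3 7 2) (6) (9).
4 cycles.

4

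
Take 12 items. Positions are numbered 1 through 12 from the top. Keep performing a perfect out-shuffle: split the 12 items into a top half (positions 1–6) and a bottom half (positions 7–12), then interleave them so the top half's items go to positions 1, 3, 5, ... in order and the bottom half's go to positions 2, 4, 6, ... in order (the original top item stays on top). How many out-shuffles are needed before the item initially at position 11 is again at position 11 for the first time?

10

Follow position 11 under repeated out-shuffles:
11 → 10 → 8 → 4 → 7 → 2 → 3 → 5 → 9 → 6 → 11
It first returns after 10 out-shuffles.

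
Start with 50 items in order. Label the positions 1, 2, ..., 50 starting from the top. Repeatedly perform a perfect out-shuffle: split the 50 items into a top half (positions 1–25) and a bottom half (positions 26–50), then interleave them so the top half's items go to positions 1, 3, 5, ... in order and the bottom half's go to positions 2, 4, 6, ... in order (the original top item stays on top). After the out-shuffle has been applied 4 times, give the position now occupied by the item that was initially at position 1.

Position 1 is a fixed point of every out-shuffle, so the item never moves.

1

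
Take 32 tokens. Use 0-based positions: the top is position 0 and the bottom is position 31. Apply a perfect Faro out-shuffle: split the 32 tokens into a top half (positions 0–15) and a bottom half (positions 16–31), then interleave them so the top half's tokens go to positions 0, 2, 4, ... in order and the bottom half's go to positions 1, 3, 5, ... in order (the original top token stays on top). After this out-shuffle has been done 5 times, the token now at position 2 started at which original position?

2

Work backwards from position 2, undoing one out-shuffle at a time:
2 ← 1 ← 16 ← 8 ← 4 ← 2
So the token now at position 2 started at position 2.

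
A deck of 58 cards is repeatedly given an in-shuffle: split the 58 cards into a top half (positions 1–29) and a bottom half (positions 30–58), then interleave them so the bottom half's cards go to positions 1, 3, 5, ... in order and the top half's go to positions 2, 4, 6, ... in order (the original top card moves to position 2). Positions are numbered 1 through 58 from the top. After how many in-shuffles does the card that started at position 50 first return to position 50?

58

Follow position 50 under repeated in-shuffles:
50 → 41 → 23 → 46 → 33 → 7 → 14 → 28 → ... → 50 (length 58)
It first returns after 58 in-shuffles.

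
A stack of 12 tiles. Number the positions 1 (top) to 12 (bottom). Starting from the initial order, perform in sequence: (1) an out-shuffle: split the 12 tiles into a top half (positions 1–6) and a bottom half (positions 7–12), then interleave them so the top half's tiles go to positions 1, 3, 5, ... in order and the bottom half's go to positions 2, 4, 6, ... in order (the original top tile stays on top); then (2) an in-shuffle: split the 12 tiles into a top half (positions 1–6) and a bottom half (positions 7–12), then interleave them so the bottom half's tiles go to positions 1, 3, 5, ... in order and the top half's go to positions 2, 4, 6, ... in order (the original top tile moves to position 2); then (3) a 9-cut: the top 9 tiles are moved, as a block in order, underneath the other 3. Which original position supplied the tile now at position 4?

4

Undo the operations in reverse order, starting from position 4:
  undo op 3 (cut 9): 4 ← 1
  undo op 2 (in-shuffle, from bottom half): 1 ← 7
  undo op 1 (out-shuffle, from top half): 7 ← 4
So the tile at position 4 came from original position 4.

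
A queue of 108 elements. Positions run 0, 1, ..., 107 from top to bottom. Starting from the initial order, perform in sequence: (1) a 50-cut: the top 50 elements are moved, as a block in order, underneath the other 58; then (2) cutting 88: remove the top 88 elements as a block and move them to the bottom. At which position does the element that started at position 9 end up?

Track the element from position 9 forward through each operation:
  after op 1 (cut 50): 9 → 67
  after op 2 (cut 88): 67 → 87

87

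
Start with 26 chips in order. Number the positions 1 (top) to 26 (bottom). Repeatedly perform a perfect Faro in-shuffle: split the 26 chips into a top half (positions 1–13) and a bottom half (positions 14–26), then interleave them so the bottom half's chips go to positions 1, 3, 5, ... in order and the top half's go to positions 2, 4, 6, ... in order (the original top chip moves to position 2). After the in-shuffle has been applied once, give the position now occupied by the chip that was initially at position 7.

14

Track the chip's position through each in-shuffle:
7 → 14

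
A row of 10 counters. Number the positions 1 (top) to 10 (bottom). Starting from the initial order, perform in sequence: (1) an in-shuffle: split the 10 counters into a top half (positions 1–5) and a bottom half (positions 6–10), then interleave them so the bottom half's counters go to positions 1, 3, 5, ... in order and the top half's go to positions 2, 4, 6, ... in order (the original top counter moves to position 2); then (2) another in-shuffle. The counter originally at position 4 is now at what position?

5

Track the counter from position 4 forward through each operation:
  after op 1 (in-shuffle): 4 → 8
  after op 2 (in-shuffle): 8 → 5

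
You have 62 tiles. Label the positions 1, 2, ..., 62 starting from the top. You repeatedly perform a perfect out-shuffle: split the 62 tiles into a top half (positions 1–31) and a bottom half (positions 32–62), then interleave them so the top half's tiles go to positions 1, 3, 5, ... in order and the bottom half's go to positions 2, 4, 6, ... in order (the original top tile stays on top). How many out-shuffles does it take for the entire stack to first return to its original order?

The out-shuffle permutes the 62 positions with cycle lengths [1, 1, 60].
Every tile is home exactly when every cycle has completed a whole number of laps, i.e. after lcm(1, 60) = 60 out-shuffles.

60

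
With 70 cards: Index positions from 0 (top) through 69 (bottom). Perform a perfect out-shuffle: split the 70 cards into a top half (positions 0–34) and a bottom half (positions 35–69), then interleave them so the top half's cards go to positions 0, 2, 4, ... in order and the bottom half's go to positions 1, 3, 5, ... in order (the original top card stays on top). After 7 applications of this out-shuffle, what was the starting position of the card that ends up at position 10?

Work backwards from position 10, undoing one out-shuffle at a time:
10 ← 5 ← 37 ← 53 ← 61 ← 65 ← 67 ← 68
So the card now at position 10 started at position 68.

68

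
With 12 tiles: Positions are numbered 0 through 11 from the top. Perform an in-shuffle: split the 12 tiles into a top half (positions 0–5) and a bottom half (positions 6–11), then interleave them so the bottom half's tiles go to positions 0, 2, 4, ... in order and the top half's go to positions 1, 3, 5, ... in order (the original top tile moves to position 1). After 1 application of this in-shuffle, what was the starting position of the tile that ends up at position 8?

10

Work backwards from position 8, undoing one in-shuffle at a time:
8 ← 10
So the tile now at position 8 started at position 10.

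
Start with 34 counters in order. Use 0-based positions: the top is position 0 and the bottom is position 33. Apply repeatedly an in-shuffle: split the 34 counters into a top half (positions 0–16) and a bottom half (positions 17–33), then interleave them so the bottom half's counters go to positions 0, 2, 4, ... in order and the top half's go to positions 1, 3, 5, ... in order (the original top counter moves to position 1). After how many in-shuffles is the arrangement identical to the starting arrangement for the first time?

The in-shuffle permutes the 34 positions with cycle lengths [3, 3, 4, 12, 12].
Every counter is home exactly when every cycle has completed a whole number of laps, i.e. after lcm(3, 4, 12) = 12 in-shuffles.

12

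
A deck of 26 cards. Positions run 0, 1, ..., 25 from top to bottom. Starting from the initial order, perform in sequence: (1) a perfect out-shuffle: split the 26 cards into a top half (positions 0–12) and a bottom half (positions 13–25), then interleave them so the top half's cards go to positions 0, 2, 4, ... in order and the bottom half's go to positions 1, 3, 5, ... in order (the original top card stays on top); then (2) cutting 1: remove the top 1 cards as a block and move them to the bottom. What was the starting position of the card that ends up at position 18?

Undo the operations in reverse order, starting from position 18:
  undo op 2 (cut 1): 18 ← 19
  undo op 1 (out-shuffle, from bottom half): 19 ← 22
So the card at position 18 came from original position 22.

22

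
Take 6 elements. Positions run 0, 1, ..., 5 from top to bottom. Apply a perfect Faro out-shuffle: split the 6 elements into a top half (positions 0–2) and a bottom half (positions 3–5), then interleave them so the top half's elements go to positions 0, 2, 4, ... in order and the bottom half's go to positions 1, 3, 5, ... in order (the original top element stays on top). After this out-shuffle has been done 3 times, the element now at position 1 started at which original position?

Work backwards from position 1, undoing one out-shuffle at a time:
1 ← 3 ← 4 ← 2
So the element now at position 1 started at position 2.

2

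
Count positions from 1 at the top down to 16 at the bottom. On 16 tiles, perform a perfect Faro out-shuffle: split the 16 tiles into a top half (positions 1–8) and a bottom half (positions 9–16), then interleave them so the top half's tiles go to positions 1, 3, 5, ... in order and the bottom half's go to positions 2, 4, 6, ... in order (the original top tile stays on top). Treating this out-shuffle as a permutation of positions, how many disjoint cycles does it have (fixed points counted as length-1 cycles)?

6

Trace each unvisited position around until it returns:
(1) (2 3 5 9) (4 7 13 10) (6 11) (8 15 14 12) (16)
6 cycles in total.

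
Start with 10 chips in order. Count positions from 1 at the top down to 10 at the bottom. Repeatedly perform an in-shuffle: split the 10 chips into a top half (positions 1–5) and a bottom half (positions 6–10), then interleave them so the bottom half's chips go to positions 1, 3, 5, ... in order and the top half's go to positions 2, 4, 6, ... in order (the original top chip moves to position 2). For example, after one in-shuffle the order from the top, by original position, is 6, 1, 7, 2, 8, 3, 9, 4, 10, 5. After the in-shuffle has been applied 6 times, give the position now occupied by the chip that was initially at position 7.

Track the chip's position through each in-shuffle:
7 → 3 → 6 → 1 → 2 → 4 → 8

8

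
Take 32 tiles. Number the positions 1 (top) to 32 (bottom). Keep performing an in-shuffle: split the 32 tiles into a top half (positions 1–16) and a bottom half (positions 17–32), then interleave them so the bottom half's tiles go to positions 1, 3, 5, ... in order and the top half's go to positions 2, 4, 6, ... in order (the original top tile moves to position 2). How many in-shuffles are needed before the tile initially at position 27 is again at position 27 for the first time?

Follow position 27 under repeated in-shuffles:
27 → 21 → 9 → 18 → 3 → 6 → 12 → 24 → 15 → 30 → 27
It first returns after 10 in-shuffles.

10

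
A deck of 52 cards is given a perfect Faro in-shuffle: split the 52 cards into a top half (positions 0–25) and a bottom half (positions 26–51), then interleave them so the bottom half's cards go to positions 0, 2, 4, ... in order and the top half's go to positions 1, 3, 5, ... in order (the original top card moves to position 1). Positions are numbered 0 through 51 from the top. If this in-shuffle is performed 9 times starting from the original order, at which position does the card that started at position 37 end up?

Track the card's position through each in-shuffle:
37 → 22 → 45 → 38 → 24 → 49 → 46 → 40 → 28 → 4

4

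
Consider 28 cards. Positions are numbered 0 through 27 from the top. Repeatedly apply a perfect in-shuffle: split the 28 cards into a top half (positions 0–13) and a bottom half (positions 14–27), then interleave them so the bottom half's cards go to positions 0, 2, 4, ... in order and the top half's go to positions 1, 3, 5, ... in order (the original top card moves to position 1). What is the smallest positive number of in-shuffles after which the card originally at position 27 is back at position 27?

28

Follow position 27 under repeated in-shuffles:
27 → 26 → 24 → 20 → 12 → 25 → 22 → 16 → ... → 27 (length 28)
It first returns after 28 in-shuffles.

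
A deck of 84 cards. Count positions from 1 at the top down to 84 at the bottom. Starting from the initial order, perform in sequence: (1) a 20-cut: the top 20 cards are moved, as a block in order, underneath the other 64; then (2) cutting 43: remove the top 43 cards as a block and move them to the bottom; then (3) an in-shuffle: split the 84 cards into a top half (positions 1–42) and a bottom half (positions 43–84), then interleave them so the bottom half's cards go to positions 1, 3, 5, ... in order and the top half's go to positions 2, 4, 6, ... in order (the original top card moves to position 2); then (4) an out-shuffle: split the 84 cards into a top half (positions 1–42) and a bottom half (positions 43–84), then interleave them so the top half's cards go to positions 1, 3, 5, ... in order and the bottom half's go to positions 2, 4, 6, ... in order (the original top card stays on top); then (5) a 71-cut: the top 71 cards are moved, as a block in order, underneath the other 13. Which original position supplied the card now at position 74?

Undo the operations in reverse order, starting from position 74:
  undo op 5 (cut 71): 74 ← 61
  undo op 4 (out-shuffle, from top half): 61 ← 31
  undo op 3 (in-shuffle, from bottom half): 31 ← 58
  undo op 2 (cut 43): 58 ← 17
  undo op 1 (cut 20): 17 ← 37
So the card at position 74 came from original position 37.

37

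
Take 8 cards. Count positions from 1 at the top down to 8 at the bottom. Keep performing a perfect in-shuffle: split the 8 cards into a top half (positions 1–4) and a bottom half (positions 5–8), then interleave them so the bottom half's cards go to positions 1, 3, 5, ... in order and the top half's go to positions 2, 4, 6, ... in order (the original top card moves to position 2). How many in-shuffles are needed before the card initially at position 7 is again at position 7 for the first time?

6

Follow position 7 under repeated in-shuffles:
7 → 5 → 1 → 2 → 4 → 8 → 7
It first returns after 6 in-shuffles.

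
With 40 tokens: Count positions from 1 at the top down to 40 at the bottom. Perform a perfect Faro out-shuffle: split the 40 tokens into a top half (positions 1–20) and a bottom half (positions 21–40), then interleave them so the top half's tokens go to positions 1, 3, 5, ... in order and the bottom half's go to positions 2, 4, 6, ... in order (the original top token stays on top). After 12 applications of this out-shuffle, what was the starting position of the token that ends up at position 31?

Work backwards from position 31, undoing one out-shuffle at a time:
31 ← 16 ← 28 ← 34 ← 37 ← 19 ← 10 ← 25 ← 13 ← 7 ← 4 ← 22 ← 31
So the token now at position 31 started at position 31.

31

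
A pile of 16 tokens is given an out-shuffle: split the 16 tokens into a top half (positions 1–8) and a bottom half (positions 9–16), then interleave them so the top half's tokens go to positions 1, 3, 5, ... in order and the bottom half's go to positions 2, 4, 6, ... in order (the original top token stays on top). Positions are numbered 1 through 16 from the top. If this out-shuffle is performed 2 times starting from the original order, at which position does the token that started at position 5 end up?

Track the token's position through each out-shuffle:
5 → 9 → 2

2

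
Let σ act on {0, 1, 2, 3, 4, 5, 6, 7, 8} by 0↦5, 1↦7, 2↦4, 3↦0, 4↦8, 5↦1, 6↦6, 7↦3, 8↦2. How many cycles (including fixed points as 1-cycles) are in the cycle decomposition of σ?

3

Cycle decomposition: (0 5 1 7 3) (2 4 8) (6).
3 cycles.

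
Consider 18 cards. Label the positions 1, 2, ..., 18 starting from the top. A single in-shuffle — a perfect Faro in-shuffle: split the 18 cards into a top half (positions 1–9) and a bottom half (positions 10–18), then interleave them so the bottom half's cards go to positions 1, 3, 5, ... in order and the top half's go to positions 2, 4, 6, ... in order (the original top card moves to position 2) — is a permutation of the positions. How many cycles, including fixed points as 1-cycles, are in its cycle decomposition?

Trace each unvisited position around until it returns:
(1 2 4 8 16 13 ... len 18)
1 cycle in total.

1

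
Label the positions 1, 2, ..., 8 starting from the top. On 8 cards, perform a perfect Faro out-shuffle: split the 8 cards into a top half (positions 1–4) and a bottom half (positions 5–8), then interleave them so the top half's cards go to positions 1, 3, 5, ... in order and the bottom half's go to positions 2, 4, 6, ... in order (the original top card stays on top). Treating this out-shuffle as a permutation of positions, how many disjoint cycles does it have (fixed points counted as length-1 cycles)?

4

Trace each unvisited position around until it returns:
(1) (2 3 5) (4 7 6) (8)
4 cycles in total.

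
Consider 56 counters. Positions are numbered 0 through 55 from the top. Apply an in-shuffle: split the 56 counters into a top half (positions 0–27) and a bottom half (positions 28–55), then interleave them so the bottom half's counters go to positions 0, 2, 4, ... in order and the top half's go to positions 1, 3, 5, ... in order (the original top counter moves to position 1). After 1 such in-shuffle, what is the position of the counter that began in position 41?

Track the counter's position through each in-shuffle:
41 → 26

26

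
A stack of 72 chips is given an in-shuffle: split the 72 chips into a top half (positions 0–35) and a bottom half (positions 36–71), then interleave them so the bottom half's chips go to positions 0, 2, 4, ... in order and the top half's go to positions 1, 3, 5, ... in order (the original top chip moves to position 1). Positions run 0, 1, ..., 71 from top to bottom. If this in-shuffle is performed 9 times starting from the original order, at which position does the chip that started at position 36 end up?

Track the chip's position through each in-shuffle:
36 → 0 → 1 → 3 → 7 → 15 → 31 → 63 → 54 → 36

36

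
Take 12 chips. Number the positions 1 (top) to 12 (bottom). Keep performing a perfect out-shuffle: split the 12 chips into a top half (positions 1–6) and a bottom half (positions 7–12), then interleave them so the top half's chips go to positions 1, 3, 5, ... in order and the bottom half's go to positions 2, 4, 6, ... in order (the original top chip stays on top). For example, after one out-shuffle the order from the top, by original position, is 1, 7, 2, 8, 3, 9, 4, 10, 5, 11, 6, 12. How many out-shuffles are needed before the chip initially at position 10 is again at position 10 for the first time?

10

Follow position 10 under repeated out-shuffles:
10 → 8 → 4 → 7 → 2 → 3 → 5 → 9 → 6 → 11 → 10
It first returns after 10 out-shuffles.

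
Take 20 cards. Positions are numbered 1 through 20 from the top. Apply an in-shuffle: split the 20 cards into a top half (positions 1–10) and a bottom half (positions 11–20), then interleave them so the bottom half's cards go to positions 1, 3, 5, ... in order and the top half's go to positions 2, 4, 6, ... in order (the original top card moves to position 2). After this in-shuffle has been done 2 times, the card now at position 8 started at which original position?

Work backwards from position 8, undoing one in-shuffle at a time:
8 ← 4 ← 2
So the card now at position 8 started at position 2.

2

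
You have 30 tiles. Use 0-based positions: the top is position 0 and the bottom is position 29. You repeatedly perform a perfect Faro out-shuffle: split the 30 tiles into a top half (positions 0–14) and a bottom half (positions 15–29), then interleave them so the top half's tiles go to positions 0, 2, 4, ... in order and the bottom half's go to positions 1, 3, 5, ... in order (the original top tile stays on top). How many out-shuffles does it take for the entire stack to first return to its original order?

28

The out-shuffle permutes the 30 positions with cycle lengths [1, 1, 28].
Every tile is home exactly when every cycle has completed a whole number of laps, i.e. after lcm(1, 28) = 28 out-shuffles.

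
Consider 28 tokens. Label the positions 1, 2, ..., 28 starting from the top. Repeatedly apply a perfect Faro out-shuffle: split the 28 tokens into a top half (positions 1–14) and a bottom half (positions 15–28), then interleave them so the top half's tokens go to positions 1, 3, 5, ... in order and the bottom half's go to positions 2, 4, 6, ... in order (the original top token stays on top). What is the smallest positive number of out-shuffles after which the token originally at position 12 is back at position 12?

Follow position 12 under repeated out-shuffles:
12 → 23 → 18 → 8 → 15 → 2 → 3 → 5 → 9 → 17 → 6 → 11 → 21 → 14 → 27 → 26 → 24 → 20 → 12
It first returns after 18 out-shuffles.

18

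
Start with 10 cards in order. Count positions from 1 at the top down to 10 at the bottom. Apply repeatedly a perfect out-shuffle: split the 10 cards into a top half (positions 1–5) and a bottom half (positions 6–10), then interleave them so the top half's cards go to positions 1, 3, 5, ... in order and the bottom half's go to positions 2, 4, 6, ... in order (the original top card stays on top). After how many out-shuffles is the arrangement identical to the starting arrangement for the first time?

6

The out-shuffle permutes the 10 positions with cycle lengths [1, 1, 2, 6].
Every card is home exactly when every cycle has completed a whole number of laps, i.e. after lcm(1, 2, 6) = 6 out-shuffles.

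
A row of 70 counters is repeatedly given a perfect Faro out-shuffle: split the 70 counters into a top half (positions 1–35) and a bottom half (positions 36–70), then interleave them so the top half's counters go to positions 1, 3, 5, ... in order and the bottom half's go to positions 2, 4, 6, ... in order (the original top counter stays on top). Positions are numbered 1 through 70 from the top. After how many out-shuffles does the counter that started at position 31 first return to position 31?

11

Follow position 31 under repeated out-shuffles:
31 → 61 → 52 → 34 → 67 → 64 → 58 → 46 → 22 → 43 → 16 → 31
It first returns after 11 out-shuffles.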